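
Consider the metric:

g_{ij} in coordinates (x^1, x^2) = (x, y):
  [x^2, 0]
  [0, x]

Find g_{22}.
With x^1 = x, x^2 = y, g_{22} = g_{yy} is the row-2, column-2 entry of the matrix.
g_{22} = x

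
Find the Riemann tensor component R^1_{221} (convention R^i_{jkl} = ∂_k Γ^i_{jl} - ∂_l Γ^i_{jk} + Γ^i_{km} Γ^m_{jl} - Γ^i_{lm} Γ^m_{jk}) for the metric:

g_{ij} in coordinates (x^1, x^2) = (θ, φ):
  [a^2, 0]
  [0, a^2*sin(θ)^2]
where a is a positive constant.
Non-zero Christoffel symbols (Γ^k_{ij} = Γ^k_{ji}):
Γ^θ_{φ φ} = -sin(2*θ)/2
Γ^φ_{θ φ} = 1/tan(θ)
R^θ_{φ φ θ} = ∂_φ Γ^θ_{φ θ} - ∂_θ Γ^θ_{φ φ} + Γ^θ_{φ m} Γ^m_{φ θ} - Γ^θ_{θ m} Γ^m_{φ φ}
  = (0) - (-cos(2*θ)) + (-cos(θ)^2) - (0) = -sin(θ)^2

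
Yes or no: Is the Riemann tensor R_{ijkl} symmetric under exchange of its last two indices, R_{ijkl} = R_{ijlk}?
It is antisymmetric in the last pair: R_{ijkl} = -R_{ijlk}.
No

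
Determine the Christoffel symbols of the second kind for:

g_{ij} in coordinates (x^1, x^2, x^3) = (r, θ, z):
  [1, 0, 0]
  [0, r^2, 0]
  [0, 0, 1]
Using Γ^k_{ij} = (1/2) g^{km} (∂_i g_{mj} + ∂_j g_{mi} - ∂_m g_{ij}); the metric is diagonal, so only the m = k term contributes.
Non-zero symbols (using the symmetry Γ^k_{ij} = Γ^k_{ji}):
Γ^r_{θ θ} = (1/2) g^{rr} (∂_θ g_{rθ} + ∂_θ g_{rθ} - ∂_r g_{θθ}) = (1/2)(1)((0) + (0) - (2*r)) = -r
Γ^θ_{r θ} = (1/2) g^{θθ} (∂_r g_{θθ} + ∂_θ g_{θr} - ∂_θ g_{rθ}) = (1/2)(1/r^2)((2*r) + (0) - (0)) = 1/r
All other Christoffel symbols are zero.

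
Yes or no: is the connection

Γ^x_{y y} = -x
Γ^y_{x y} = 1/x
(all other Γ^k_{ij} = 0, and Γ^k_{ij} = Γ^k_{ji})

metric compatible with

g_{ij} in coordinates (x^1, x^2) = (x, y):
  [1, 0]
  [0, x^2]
Using ∇_k g_{ij} = ∂_k g_{ij} - Γ^m_{ki} g_{mj} - Γ^m_{kj} g_{im}:
e.g. ∇_x g_{yy} = (2*x) - (x) - (x) = 0
Every component ∇_k g_{ij} vanishes: the connection is metric compatible.
Yes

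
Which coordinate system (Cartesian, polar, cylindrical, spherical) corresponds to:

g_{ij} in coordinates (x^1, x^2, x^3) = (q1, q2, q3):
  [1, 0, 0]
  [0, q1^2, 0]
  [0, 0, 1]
The line element ds^2 = dq1^2 + q1^2 dq2^2 + dq3^2 is dr^2 + r^2 dθ^2 + dz^2 with q1 = r, q2 = θ, q3 = z.
cylindrical coordinates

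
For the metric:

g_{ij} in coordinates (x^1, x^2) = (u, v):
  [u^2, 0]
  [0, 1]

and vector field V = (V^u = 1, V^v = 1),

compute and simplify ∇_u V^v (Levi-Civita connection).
Non-zero Christoffel symbols:
Γ^u_{u u} = 1/u
∇_u V^v = ∂_u V^v + Γ^v_{u j} V^j
  = (0) + (0)(1) + (0)(1)
  = 0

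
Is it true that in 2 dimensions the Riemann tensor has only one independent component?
The number of independent components is n^2(n^2-1)/12 = 4·3/12 = 1 for n = 2 (e.g. R_{1212}).
Yes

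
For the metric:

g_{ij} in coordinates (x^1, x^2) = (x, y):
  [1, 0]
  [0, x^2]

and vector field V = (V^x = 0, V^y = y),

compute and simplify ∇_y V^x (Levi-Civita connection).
Non-zero Christoffel symbols:
Γ^x_{y y} = -x
Γ^y_{x y} = 1/x
∇_y V^x = ∂_y V^x + Γ^x_{y j} V^j
  = (0) + (0)(0) + (-x)(y)
  = -x*y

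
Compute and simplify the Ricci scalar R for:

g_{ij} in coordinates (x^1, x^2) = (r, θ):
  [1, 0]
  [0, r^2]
Non-zero Christoffel symbols (Γ^k_{ij} = Γ^k_{ji}):
Γ^r_{θ θ} = -r
Γ^θ_{r θ} = 1/r
Ricci tensor (R_{ij} = R^k_{ikj}): R_{rr} = 0, R_{rθ} = 0, R_{θθ} = 0
Inverse metric: g^{rr} = 1, g^{θθ} = 1/r^2
R = g^{ij} R_{ij} = (1)(0) + (1/r^2)(0) = 0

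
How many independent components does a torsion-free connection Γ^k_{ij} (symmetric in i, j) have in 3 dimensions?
Γ^k_{ij} has n choices for the upper index and n(n+1)/2 independent symmetric lower index pairs.
Total = 3 × 3×4/2 = 3 × 6 = 18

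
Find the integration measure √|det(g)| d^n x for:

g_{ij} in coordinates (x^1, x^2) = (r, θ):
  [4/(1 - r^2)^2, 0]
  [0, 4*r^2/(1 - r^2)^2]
det(g) = 16*r^2/(1 - r^2)^4
√|det(g)| = 4*r/(r^2 - 1)^2
Volume element: dV = 4*r/(r^2 - 1)^2 dr dθ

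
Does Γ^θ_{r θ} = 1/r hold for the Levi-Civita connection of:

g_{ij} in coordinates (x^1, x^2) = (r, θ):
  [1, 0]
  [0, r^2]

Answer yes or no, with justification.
Γ^θ_{r θ} = (1/2) g^{θθ} (∂_r g_{θθ} + ∂_θ g_{θr} - ∂_θ g_{rθ}) = (1/2)(1/r^2)((2*r) + (0) - (0)) = 1/r
This equals the proposed value 1/r.
Yes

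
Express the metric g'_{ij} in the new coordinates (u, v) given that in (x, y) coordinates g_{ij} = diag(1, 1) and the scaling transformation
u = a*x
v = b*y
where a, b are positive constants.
Invert the transformation: x = u/a, y = v/b
g'_{ij} = (∂x^k/∂x'^i)(∂x^l/∂x'^j) g_{kl}; with g_{kl} = δ_{kl} this is Σ_k (∂x^k/∂x'^i)(∂x^k/∂x'^j).
Jacobian: ∂x/∂u = 1/a, ∂x/∂v = 0, ∂y/∂u = 0, ∂y/∂v = 1/b
g'_{uu} = (1/a)(1/a) + (0)(0) = 1/a^2
g'_{uv} = (1/a)(0) + (0)(1/b) = 0
g'_{vv} = (0)(0) + (1/b)(1/b) = 1/b^2
g'_{ij} = diag(1/a^2, 1/b^2)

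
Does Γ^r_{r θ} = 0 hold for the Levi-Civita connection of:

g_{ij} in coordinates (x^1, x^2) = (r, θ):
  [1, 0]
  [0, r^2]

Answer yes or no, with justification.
Γ^r_{r θ} = (1/2) g^{rr} (∂_r g_{rθ} + ∂_θ g_{rr} - ∂_r g_{rθ}) = (1/2)(1)((0) + (0) - (0)) = 0
This equals the proposed value 0.
Yes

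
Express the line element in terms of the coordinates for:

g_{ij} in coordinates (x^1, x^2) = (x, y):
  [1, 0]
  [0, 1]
ds^2 = g_{ij} dx^i dx^j; only the non-zero components contribute.
ds^2 = dx^2 + dy^2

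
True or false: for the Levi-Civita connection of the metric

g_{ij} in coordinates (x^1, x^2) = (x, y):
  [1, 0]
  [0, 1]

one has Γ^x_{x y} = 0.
Γ^x_{x y} = (1/2) g^{xx} (∂_x g_{xy} + ∂_y g_{xx} - ∂_x g_{xy}) = (1/2)(1)((0) + (0) - (0)) = 0
This equals the proposed value 0.
True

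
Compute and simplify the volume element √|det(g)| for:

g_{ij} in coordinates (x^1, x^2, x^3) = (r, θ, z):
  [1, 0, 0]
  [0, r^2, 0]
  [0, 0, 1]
det(g) = r^2
√|det(g)| = r
Volume element: dV = r dr dθ dz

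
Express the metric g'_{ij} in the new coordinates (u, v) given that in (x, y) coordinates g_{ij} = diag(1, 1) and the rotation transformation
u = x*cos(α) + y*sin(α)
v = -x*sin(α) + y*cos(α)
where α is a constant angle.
Invert the transformation: x = u*cos(α) - v*sin(α), y = u*sin(α) + v*cos(α)
g'_{ij} = (∂x^k/∂x'^i)(∂x^l/∂x'^j) g_{kl}; with g_{kl} = δ_{kl} this is Σ_k (∂x^k/∂x'^i)(∂x^k/∂x'^j).
Jacobian: ∂x/∂u = cos(α), ∂x/∂v = -sin(α), ∂y/∂u = sin(α), ∂y/∂v = cos(α)
g'_{uu} = (cos(α))(cos(α)) + (sin(α))(sin(α)) = 1
g'_{uv} = (cos(α))(-sin(α)) + (sin(α))(cos(α)) = 0
g'_{vv} = (-sin(α))(-sin(α)) + (cos(α))(cos(α)) = 1
g'_{ij} = diag(1, 1)
The Euclidean metric is invariant under rotations.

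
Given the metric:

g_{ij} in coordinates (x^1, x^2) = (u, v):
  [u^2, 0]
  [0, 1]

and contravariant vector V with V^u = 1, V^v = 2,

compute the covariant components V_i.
V_i = g_{ij} V^j:
V_u = (u^2)(1) + (0)(2) = u^2
V_v = (0)(1) + (1)(2) = 2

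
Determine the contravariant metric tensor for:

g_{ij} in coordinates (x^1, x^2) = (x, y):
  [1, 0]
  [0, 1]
The metric is diagonal, so g^{ij} is diagonal with entries 1/g_{ii}: diag(1, 1).
g^{ij}:
  [1, 0]
  [0, 1]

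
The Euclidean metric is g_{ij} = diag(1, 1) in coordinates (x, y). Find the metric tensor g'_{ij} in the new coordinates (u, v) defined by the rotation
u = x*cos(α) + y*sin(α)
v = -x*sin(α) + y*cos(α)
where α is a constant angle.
Invert the transformation: x = u*cos(α) - v*sin(α), y = u*sin(α) + v*cos(α)
g'_{ij} = (∂x^k/∂x'^i)(∂x^l/∂x'^j) g_{kl}; with g_{kl} = δ_{kl} this is Σ_k (∂x^k/∂x'^i)(∂x^k/∂x'^j).
Jacobian: ∂x/∂u = cos(α), ∂x/∂v = -sin(α), ∂y/∂u = sin(α), ∂y/∂v = cos(α)
g'_{uu} = (cos(α))(cos(α)) + (sin(α))(sin(α)) = 1
g'_{uv} = (cos(α))(-sin(α)) + (sin(α))(cos(α)) = 0
g'_{vv} = (-sin(α))(-sin(α)) + (cos(α))(cos(α)) = 1
g'_{ij} = diag(1, 1)
The Euclidean metric is invariant under rotations.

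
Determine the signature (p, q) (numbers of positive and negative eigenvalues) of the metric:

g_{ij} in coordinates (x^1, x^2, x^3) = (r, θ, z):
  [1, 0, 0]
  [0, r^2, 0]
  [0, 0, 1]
The metric is diagonal, so its eigenvalues are the diagonal entries: 1, r^2, 1 (at a generic point, where coordinate-dependent entries are positive).
3 positive, 0 negative.
(3, 0) - Riemannian (positive definite)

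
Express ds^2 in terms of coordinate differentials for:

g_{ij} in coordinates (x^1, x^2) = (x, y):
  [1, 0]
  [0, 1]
ds^2 = g_{ij} dx^i dx^j; only the non-zero components contribute.
ds^2 = dx^2 + dy^2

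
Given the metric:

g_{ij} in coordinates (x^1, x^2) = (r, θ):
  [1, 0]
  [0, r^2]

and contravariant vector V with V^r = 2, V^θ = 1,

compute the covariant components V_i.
V_i = g_{ij} V^j:
V_r = (1)(2) + (0)(1) = 2
V_θ = (0)(2) + (r^2)(1) = r^2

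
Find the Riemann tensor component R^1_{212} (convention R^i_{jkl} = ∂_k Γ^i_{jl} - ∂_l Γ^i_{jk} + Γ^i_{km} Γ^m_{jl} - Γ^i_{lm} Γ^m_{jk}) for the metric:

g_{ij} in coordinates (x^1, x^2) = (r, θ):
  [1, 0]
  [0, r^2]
Non-zero Christoffel symbols (Γ^k_{ij} = Γ^k_{ji}):
Γ^r_{θ θ} = -r
Γ^θ_{r θ} = 1/r
R^r_{θ r θ} = ∂_r Γ^r_{θ θ} - ∂_θ Γ^r_{θ r} + Γ^r_{r m} Γ^m_{θ θ} - Γ^r_{θ m} Γ^m_{θ r}
  = (-1) - (0) + (0) - (-1) = 0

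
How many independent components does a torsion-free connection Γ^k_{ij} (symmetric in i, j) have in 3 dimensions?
Γ^k_{ij} has n choices for the upper index and n(n+1)/2 independent symmetric lower index pairs.
Total = 3 × 3×4/2 = 3 × 6 = 18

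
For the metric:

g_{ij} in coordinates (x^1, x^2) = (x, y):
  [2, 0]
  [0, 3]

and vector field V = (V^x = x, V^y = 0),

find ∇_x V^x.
All Christoffel symbols are zero.
∇_x V^x = ∂_x V^x + Γ^x_{x j} V^j
  = (1) + (0)(x) + (0)(0)
  = 1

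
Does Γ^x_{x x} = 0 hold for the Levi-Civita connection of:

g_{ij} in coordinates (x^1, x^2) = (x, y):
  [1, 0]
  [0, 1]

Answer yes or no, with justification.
Γ^x_{x x} = (1/2) g^{xx} (∂_x g_{xx} + ∂_x g_{xx} - ∂_x g_{xx}) = (1/2)(1)((0) + (0) - (0)) = 0
This equals the proposed value 0.
Yes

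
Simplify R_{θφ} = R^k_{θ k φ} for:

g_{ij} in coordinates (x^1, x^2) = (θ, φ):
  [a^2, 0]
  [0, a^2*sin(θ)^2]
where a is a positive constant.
Non-zero Christoffel symbols (Γ^k_{ij} = Γ^k_{ji}):
Γ^θ_{φ φ} = -sin(2*θ)/2
Γ^φ_{θ φ} = 1/tan(θ)
R^θ_{θ θ φ} = 0 (a repeated index in an antisymmetric pair)
R^φ_{θ φ φ} = 0 (a repeated index in an antisymmetric pair)
R_{θφ} = R^θ_{θ θ φ} + R^φ_{θ φ φ} = (0) + (0) = 0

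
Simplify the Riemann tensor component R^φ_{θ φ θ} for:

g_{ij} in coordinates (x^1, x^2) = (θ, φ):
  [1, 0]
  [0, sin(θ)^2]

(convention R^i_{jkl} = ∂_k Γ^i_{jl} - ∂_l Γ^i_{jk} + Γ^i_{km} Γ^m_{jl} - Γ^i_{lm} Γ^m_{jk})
Non-zero Christoffel symbols (Γ^k_{ij} = Γ^k_{ji}):
Γ^θ_{φ φ} = -sin(2*θ)/2
Γ^φ_{θ φ} = 1/tan(θ)
R^φ_{θ φ θ} = ∂_φ Γ^φ_{θ θ} - ∂_θ Γ^φ_{θ φ} + Γ^φ_{φ m} Γ^m_{θ θ} - Γ^φ_{θ m} Γ^m_{θ φ}
  = (0) - (-1/sin(θ)^2) + (0) - (1/tan(θ)^2) = 1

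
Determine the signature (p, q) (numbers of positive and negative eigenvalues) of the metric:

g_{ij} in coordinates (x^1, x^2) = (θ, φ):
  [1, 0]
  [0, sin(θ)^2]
The metric is diagonal, so its eigenvalues are the diagonal entries: 1, sin(θ)^2 (at a generic point, where coordinate-dependent entries are positive).
2 positive, 0 negative.
(2, 0) - Riemannian (positive definite)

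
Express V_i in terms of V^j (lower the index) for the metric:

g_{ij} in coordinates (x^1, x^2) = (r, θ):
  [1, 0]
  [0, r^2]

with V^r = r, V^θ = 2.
V_i = g_{ij} V^j:
V_r = (1)(r) + (0)(2) = r
V_θ = (0)(r) + (r^2)(2) = 2*r^2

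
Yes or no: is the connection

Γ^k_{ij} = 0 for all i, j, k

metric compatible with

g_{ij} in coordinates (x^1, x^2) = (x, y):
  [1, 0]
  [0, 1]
Using ∇_k g_{ij} = ∂_k g_{ij} - Γ^m_{ki} g_{mj} - Γ^m_{kj} g_{im}:
e.g. ∇_y g_{xx} = (0) - (0) - (0) = 0
Every component ∇_k g_{ij} vanishes: the connection is metric compatible.
Yes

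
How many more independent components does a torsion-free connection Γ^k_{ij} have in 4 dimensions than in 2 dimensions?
Independent components in n dimensions: n × n(n+1)/2 = n^2(n+1)/2.
4D: 4 × 10 = 40
2D: 2 × 3 = 6
Difference = 40 - 6 = 34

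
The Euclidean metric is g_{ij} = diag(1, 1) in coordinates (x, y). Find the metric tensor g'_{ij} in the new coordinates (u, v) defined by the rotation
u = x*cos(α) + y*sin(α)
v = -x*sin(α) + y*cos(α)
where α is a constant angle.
Invert the transformation: x = u*cos(α) - v*sin(α), y = u*sin(α) + v*cos(α)
g'_{ij} = (∂x^k/∂x'^i)(∂x^l/∂x'^j) g_{kl}; with g_{kl} = δ_{kl} this is Σ_k (∂x^k/∂x'^i)(∂x^k/∂x'^j).
Jacobian: ∂x/∂u = cos(α), ∂x/∂v = -sin(α), ∂y/∂u = sin(α), ∂y/∂v = cos(α)
g'_{uu} = (cos(α))(cos(α)) + (sin(α))(sin(α)) = 1
g'_{uv} = (cos(α))(-sin(α)) + (sin(α))(cos(α)) = 0
g'_{vv} = (-sin(α))(-sin(α)) + (cos(α))(cos(α)) = 1
g'_{ij} = diag(1, 1)
The Euclidean metric is invariant under rotations.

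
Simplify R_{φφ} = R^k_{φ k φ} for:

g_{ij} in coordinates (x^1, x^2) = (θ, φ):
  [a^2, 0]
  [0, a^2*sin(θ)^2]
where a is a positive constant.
Non-zero Christoffel symbols (Γ^k_{ij} = Γ^k_{ji}):
Γ^θ_{φ φ} = -sin(2*θ)/2
Γ^φ_{θ φ} = 1/tan(θ)
R^θ_{φ θ φ} = ∂_θ Γ^θ_{φ φ} - ∂_φ Γ^θ_{φ θ} + Γ^θ_{θ m} Γ^m_{φ φ} - Γ^θ_{φ m} Γ^m_{φ θ}
  = (-cos(2*θ)) - (0) + (0) - (-cos(θ)^2) = sin(θ)^2
R^φ_{φ φ φ} = 0 (a repeated index in an antisymmetric pair)
R_{φφ} = R^θ_{φ θ φ} + R^φ_{φ φ φ} = (sin(θ)^2) + (0) = sin(θ)^2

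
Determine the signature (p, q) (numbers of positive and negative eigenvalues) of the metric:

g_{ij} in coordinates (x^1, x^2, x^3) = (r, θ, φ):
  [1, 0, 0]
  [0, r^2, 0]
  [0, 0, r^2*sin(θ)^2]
The metric is diagonal, so its eigenvalues are the diagonal entries: 1, r^2, r^2*sin(θ)^2 (at a generic point, where coordinate-dependent entries are positive).
3 positive, 0 negative.
(3, 0) - Riemannian (positive definite)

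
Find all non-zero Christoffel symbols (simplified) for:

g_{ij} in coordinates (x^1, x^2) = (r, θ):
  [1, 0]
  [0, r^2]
Using Γ^k_{ij} = (1/2) g^{km} (∂_i g_{mj} + ∂_j g_{mi} - ∂_m g_{ij}); the metric is diagonal, so only the m = k term contributes.
Non-zero symbols (using the symmetry Γ^k_{ij} = Γ^k_{ji}):
Γ^r_{θ θ} = (1/2) g^{rr} (∂_θ g_{rθ} + ∂_θ g_{rθ} - ∂_r g_{θθ}) = (1/2)(1)((0) + (0) - (2*r)) = -r
Γ^θ_{r θ} = (1/2) g^{θθ} (∂_r g_{θθ} + ∂_θ g_{θr} - ∂_θ g_{rθ}) = (1/2)(1/r^2)((2*r) + (0) - (0)) = 1/r
All other Christoffel symbols are zero.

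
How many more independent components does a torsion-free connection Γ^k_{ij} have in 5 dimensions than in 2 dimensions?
Independent components in n dimensions: n × n(n+1)/2 = n^2(n+1)/2.
5D: 5 × 15 = 75
2D: 2 × 3 = 6
Difference = 75 - 6 = 69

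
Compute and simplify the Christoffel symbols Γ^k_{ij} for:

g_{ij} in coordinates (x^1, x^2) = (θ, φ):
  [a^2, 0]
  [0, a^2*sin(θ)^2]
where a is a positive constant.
Using Γ^k_{ij} = (1/2) g^{km} (∂_i g_{mj} + ∂_j g_{mi} - ∂_m g_{ij}); the metric is diagonal, so only the m = k term contributes.
Non-zero symbols (using the symmetry Γ^k_{ij} = Γ^k_{ji}):
Γ^θ_{φ φ} = (1/2) g^{θθ} (∂_φ g_{θφ} + ∂_φ g_{θφ} - ∂_θ g_{φφ}) = (1/2)(1/a^2)((0) + (0) - (a^2*sin(2*θ))) = -sin(2*θ)/2
Γ^φ_{θ φ} = (1/2) g^{φφ} (∂_θ g_{φφ} + ∂_φ g_{φθ} - ∂_φ g_{θφ}) = (1/2)(1/(a^2*sin(θ)^2))((a^2*sin(2*θ)) + (0) - (0)) = 1/tan(θ)
All other Christoffel symbols are zero.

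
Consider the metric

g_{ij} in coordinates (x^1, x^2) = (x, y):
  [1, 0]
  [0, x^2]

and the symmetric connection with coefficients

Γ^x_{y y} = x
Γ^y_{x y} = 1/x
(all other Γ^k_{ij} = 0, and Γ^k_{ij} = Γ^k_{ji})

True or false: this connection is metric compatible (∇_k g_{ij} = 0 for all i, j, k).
Using ∇_k g_{ij} = ∂_k g_{ij} - Γ^m_{ki} g_{mj} - Γ^m_{kj} g_{im}:
∇_y g_{xy} = (0) - (x) - (x) = -2*x ≠ 0
So the connection is not metric compatible (it is not the Levi-Civita connection).
False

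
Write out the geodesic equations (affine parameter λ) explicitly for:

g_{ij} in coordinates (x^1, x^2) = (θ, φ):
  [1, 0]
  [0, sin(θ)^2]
Geodesic equation: d^2x^k/dλ^2 + Γ^k_{ij} (dx^i/dλ)(dx^j/dλ) = 0.
Non-zero Christoffel symbols:
Γ^θ_{φ φ} = -sin(2*θ)/2
Γ^φ_{θ φ} = 1/tan(θ)
Substituting (the symmetric pair Γ^k_{ij}, Γ^k_{ji} combines into a factor 2):
d^2θ/dλ^2 - (sin(2*θ)/2) (dφ/dλ)^2 = 0
d^2φ/dλ^2 + (2/tan(θ)) (dθ/dλ)(dφ/dλ) = 0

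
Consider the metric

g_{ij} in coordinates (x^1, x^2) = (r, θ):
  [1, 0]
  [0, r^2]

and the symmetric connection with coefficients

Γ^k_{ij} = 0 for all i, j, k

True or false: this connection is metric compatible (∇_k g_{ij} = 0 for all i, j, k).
Using ∇_k g_{ij} = ∂_k g_{ij} - Γ^m_{ki} g_{mj} - Γ^m_{kj} g_{im}:
∇_r g_{θθ} = (2*r) - (0) - (0) = 2*r ≠ 0
So the connection is not metric compatible (it is not the Levi-Civita connection).
False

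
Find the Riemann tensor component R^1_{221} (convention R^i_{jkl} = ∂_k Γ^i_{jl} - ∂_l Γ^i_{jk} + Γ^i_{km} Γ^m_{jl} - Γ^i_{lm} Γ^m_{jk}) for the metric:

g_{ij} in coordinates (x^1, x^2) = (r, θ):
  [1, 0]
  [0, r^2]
Non-zero Christoffel symbols (Γ^k_{ij} = Γ^k_{ji}):
Γ^r_{θ θ} = -r
Γ^θ_{r θ} = 1/r
R^r_{θ θ r} = ∂_θ Γ^r_{θ r} - ∂_r Γ^r_{θ θ} + Γ^r_{θ m} Γ^m_{θ r} - Γ^r_{r m} Γ^m_{θ θ}
  = (0) - (-1) + (-1) - (0) = 0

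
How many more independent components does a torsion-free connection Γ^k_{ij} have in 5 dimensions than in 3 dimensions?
Independent components in n dimensions: n × n(n+1)/2 = n^2(n+1)/2.
5D: 5 × 15 = 75
3D: 3 × 6 = 18
Difference = 75 - 18 = 57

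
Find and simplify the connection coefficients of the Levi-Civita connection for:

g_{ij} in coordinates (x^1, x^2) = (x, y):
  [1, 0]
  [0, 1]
Using Γ^k_{ij} = (1/2) g^{km} (∂_i g_{mj} + ∂_j g_{mi} - ∂_m g_{ij}); the metric is diagonal, so only the m = k term contributes.
Every metric component is constant, so all ∂_m g_{ij} = 0 and every Christoffel symbol vanishes.
All Christoffel symbols are zero.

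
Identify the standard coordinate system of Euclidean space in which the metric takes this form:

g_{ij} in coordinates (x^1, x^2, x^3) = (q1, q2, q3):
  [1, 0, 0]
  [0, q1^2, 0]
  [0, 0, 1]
The line element ds^2 = dq1^2 + q1^2 dq2^2 + dq3^2 is dr^2 + r^2 dθ^2 + dz^2 with q1 = r, q2 = θ, q3 = z.
cylindrical coordinates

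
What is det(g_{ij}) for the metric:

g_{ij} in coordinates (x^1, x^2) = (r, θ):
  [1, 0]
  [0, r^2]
For a 2×2 metric: det(g) = g_{11}·g_{22} - g_{12}·g_{21}
= (1)·(r^2) - (0)·(0)
= r^2 - 0
det(g) = r^2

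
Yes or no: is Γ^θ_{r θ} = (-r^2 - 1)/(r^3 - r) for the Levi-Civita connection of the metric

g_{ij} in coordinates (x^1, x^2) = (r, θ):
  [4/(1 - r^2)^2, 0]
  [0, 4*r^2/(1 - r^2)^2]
Γ^θ_{r θ} = (1/2) g^{θθ} (∂_r g_{θθ} + ∂_θ g_{θr} - ∂_θ g_{rθ}) = (1/2)((1 - r^2)^2/(4*r^2))((-8*(r^3 + r)/(r^2 - 1)^3) + (0) - (0)) = (-r^2 - 1)/(r^3 - r)
This equals the proposed value (-r^2 - 1)/(r^3 - r).
Yes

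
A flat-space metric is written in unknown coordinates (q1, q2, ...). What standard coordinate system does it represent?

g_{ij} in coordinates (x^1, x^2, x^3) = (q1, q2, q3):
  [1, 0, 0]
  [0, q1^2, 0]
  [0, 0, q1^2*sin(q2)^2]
The line element ds^2 = dq1^2 + q1^2 dq2^2 + q1^2 sin(q2)^2 dq3^2 is dr^2 + r^2 dθ^2 + r^2 sin(θ)^2 dφ^2 with q1 = r, q2 = θ, q3 = φ.
spherical coordinates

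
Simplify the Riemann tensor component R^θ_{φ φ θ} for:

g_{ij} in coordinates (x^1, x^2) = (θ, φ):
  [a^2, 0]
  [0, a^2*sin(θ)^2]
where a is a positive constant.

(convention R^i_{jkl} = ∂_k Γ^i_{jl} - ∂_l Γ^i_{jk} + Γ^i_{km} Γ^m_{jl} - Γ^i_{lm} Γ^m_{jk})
Non-zero Christoffel symbols (Γ^k_{ij} = Γ^k_{ji}):
Γ^θ_{φ φ} = -sin(2*θ)/2
Γ^φ_{θ φ} = 1/tan(θ)
R^θ_{φ φ θ} = ∂_φ Γ^θ_{φ θ} - ∂_θ Γ^θ_{φ φ} + Γ^θ_{φ m} Γ^m_{φ θ} - Γ^θ_{θ m} Γ^m_{φ φ}
  = (0) - (-cos(2*θ)) + (-cos(θ)^2) - (0) = -sin(θ)^2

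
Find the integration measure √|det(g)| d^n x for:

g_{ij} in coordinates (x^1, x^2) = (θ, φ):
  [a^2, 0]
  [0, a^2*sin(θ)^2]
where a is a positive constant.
det(g) = a^4*sin(θ)^2
√|det(g)| = a^2*sin(θ) (taking 0 < θ < π so that |sin(θ)| = sin(θ))
Volume element: dV = a^2*sin(θ) dθ dφ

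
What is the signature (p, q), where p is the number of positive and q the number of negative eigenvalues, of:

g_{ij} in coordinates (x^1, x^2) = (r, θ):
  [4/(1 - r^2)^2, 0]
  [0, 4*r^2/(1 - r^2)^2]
The metric is diagonal, so its eigenvalues are the diagonal entries: 4/(1 - r^2)^2, 4*r^2/(1 - r^2)^2 (at a generic point, where coordinate-dependent entries are positive).
2 positive, 0 negative.
(2, 0) - Riemannian (positive definite)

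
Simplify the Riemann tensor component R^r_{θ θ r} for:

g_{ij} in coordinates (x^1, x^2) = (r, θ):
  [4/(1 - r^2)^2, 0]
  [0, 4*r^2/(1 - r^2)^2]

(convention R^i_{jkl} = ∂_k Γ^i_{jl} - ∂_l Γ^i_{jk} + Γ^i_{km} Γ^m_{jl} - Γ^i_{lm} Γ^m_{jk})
Non-zero Christoffel symbols (Γ^k_{ij} = Γ^k_{ji}):
Γ^r_{r r} = 2*r/(1 - r^2)
Γ^r_{θ θ} = (r^3 + r)/(r^2 - 1)
Γ^θ_{r θ} = (-r^2 - 1)/(r^3 - r)
R^r_{θ θ r} = ∂_θ Γ^r_{θ r} - ∂_r Γ^r_{θ θ} + Γ^r_{θ m} Γ^m_{θ r} - Γ^r_{r m} Γ^m_{θ θ}
  = (0) - ((r^4 - 4*r^2 - 1)/(r^2 - 1)^2) + (-(r^2 + 1)^2/(r^2 - 1)^2) - (-2*r^2*(r^2 + 1)/(r^2 - 1)^2) = 4*r^2/(r^2 - 1)^2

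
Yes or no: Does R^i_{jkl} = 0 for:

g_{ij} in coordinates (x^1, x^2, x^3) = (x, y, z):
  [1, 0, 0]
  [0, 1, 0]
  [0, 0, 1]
All metric components are constant, so every Christoffel symbol vanishes and R^i_{jkl} = 0.
Yes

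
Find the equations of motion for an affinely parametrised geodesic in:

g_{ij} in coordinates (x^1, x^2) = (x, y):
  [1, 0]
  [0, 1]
Geodesic equation: d^2x^k/dλ^2 + Γ^k_{ij} (dx^i/dλ)(dx^j/dλ) = 0.
All Christoffel symbols vanish, so the geodesics are straight lines:
d^2x/dλ^2 = 0
d^2y/dλ^2 = 0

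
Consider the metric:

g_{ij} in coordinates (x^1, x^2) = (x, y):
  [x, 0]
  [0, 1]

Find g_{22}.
With x^1 = x, x^2 = y, g_{22} = g_{yy} is the row-2, column-2 entry of the matrix.
g_{22} = 1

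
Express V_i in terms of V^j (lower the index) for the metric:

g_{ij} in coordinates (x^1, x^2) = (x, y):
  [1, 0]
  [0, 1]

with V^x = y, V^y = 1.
V_i = g_{ij} V^j:
V_x = (1)(y) + (0)(1) = y
V_y = (0)(y) + (1)(1) = 1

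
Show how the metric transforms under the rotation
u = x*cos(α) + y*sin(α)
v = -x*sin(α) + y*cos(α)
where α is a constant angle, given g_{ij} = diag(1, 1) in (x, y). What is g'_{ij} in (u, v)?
Invert the transformation: x = u*cos(α) - v*sin(α), y = u*sin(α) + v*cos(α)
g'_{ij} = (∂x^k/∂x'^i)(∂x^l/∂x'^j) g_{kl}; with g_{kl} = δ_{kl} this is Σ_k (∂x^k/∂x'^i)(∂x^k/∂x'^j).
Jacobian: ∂x/∂u = cos(α), ∂x/∂v = -sin(α), ∂y/∂u = sin(α), ∂y/∂v = cos(α)
g'_{uu} = (cos(α))(cos(α)) + (sin(α))(sin(α)) = 1
g'_{uv} = (cos(α))(-sin(α)) + (sin(α))(cos(α)) = 0
g'_{vv} = (-sin(α))(-sin(α)) + (cos(α))(cos(α)) = 1
g'_{ij} = diag(1, 1)
The Euclidean metric is invariant under rotations.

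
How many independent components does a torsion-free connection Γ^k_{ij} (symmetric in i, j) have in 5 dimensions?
Γ^k_{ij} has n choices for the upper index and n(n+1)/2 independent symmetric lower index pairs.
Total = 5 × 5×6/2 = 5 × 15 = 75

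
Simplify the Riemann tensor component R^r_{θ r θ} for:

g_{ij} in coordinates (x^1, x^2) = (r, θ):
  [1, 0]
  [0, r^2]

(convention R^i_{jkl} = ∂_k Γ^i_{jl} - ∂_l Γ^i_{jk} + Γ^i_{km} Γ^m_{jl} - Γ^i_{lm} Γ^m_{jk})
Non-zero Christoffel symbols (Γ^k_{ij} = Γ^k_{ji}):
Γ^r_{θ θ} = -r
Γ^θ_{r θ} = 1/r
R^r_{θ r θ} = ∂_r Γ^r_{θ θ} - ∂_θ Γ^r_{θ r} + Γ^r_{r m} Γ^m_{θ θ} - Γ^r_{θ m} Γ^m_{θ r}
  = (-1) - (0) + (0) - (-1) = 0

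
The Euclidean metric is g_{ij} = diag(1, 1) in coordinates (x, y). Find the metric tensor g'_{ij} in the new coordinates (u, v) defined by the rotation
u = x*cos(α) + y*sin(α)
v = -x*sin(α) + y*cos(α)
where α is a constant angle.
Invert the transformation: x = u*cos(α) - v*sin(α), y = u*sin(α) + v*cos(α)
g'_{ij} = (∂x^k/∂x'^i)(∂x^l/∂x'^j) g_{kl}; with g_{kl} = δ_{kl} this is Σ_k (∂x^k/∂x'^i)(∂x^k/∂x'^j).
Jacobian: ∂x/∂u = cos(α), ∂x/∂v = -sin(α), ∂y/∂u = sin(α), ∂y/∂v = cos(α)
g'_{uu} = (cos(α))(cos(α)) + (sin(α))(sin(α)) = 1
g'_{uv} = (cos(α))(-sin(α)) + (sin(α))(cos(α)) = 0
g'_{vv} = (-sin(α))(-sin(α)) + (cos(α))(cos(α)) = 1
g'_{ij} = diag(1, 1)
The Euclidean metric is invariant under rotations.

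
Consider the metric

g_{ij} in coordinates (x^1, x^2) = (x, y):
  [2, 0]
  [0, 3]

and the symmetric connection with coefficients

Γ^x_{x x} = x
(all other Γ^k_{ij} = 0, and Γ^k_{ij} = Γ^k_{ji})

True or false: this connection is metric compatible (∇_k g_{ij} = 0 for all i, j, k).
Using ∇_k g_{ij} = ∂_k g_{ij} - Γ^m_{ki} g_{mj} - Γ^m_{kj} g_{im}:
∇_x g_{xx} = (0) - (2*x) - (2*x) = -4*x ≠ 0
So the connection is not metric compatible (it is not the Levi-Civita connection).
False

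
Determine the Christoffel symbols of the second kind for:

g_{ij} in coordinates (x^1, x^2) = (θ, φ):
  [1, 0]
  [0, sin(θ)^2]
Using Γ^k_{ij} = (1/2) g^{km} (∂_i g_{mj} + ∂_j g_{mi} - ∂_m g_{ij}); the metric is diagonal, so only the m = k term contributes.
Non-zero symbols (using the symmetry Γ^k_{ij} = Γ^k_{ji}):
Γ^θ_{φ φ} = (1/2) g^{θθ} (∂_φ g_{θφ} + ∂_φ g_{θφ} - ∂_θ g_{φφ}) = (1/2)(1)((0) + (0) - (sin(2*θ))) = -sin(2*θ)/2
Γ^φ_{θ φ} = (1/2) g^{φφ} (∂_θ g_{φφ} + ∂_φ g_{φθ} - ∂_φ g_{θφ}) = (1/2)(1/sin(θ)^2)((sin(2*θ)) + (0) - (0)) = 1/tan(θ)
All other Christoffel symbols are zero.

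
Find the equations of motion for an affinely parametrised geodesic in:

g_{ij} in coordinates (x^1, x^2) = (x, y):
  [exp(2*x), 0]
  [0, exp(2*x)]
Geodesic equation: d^2x^k/dλ^2 + Γ^k_{ij} (dx^i/dλ)(dx^j/dλ) = 0.
Non-zero Christoffel symbols:
Γ^x_{x x} = 1
Γ^x_{y y} = -1
Γ^y_{x y} = 1
Substituting (the symmetric pair Γ^k_{ij}, Γ^k_{ji} combines into a factor 2):
d^2x/dλ^2 + (dx/dλ)^2 - (dy/dλ)^2 = 0
d^2y/dλ^2 + 2 (dx/dλ)(dy/dλ) = 0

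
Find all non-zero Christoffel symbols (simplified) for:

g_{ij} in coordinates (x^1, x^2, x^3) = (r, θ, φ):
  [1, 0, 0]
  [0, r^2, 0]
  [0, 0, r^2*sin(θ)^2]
Using Γ^k_{ij} = (1/2) g^{km} (∂_i g_{mj} + ∂_j g_{mi} - ∂_m g_{ij}); the metric is diagonal, so only the m = k term contributes.
Non-zero symbols (using the symmetry Γ^k_{ij} = Γ^k_{ji}):
Γ^r_{θ θ} = (1/2) g^{rr} (∂_θ g_{rθ} + ∂_θ g_{rθ} - ∂_r g_{θθ}) = (1/2)(1)((0) + (0) - (2*r)) = -r
Γ^r_{φ φ} = (1/2) g^{rr} (∂_φ g_{rφ} + ∂_φ g_{rφ} - ∂_r g_{φφ}) = (1/2)(1)((0) + (0) - (2*r*sin(θ)^2)) = -r*sin(θ)^2
Γ^θ_{r θ} = (1/2) g^{θθ} (∂_r g_{θθ} + ∂_θ g_{θr} - ∂_θ g_{rθ}) = (1/2)(1/r^2)((2*r) + (0) - (0)) = 1/r
Γ^θ_{φ φ} = (1/2) g^{θθ} (∂_φ g_{θφ} + ∂_φ g_{θφ} - ∂_θ g_{φφ}) = (1/2)(1/r^2)((0) + (0) - (r^2*sin(2*θ))) = -sin(2*θ)/2
Γ^φ_{r φ} = (1/2) g^{φφ} (∂_r g_{φφ} + ∂_φ g_{φr} - ∂_φ g_{rφ}) = (1/2)(1/(r^2*sin(θ)^2))((2*r*sin(θ)^2) + (0) - (0)) = 1/r
Γ^φ_{θ φ} = (1/2) g^{φφ} (∂_θ g_{φφ} + ∂_φ g_{φθ} - ∂_φ g_{θφ}) = (1/2)(1/(r^2*sin(θ)^2))((r^2*sin(2*θ)) + (0) - (0)) = 1/tan(θ)
All other Christoffel symbols are zero.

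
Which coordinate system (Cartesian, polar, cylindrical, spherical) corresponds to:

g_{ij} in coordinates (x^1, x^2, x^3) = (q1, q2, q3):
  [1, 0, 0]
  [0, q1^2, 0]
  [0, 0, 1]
The line element ds^2 = dq1^2 + q1^2 dq2^2 + dq3^2 is dr^2 + r^2 dθ^2 + dz^2 with q1 = r, q2 = θ, q3 = z.
cylindrical coordinates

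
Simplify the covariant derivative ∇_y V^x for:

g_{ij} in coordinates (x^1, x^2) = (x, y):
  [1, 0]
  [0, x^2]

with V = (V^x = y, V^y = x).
Non-zero Christoffel symbols:
Γ^x_{y y} = -x
Γ^y_{x y} = 1/x
∇_y V^x = ∂_y V^x + Γ^x_{y j} V^j
  = (1) + (0)(y) + (-x)(x)
  = 1 - x^2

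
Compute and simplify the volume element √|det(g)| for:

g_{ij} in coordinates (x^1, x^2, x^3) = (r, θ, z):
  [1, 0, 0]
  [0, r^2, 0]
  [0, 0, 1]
det(g) = r^2
√|det(g)| = r
Volume element: dV = r dr dθ dz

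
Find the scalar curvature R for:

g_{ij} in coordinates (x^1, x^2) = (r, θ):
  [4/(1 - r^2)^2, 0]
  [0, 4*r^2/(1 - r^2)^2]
Non-zero Christoffel symbols (Γ^k_{ij} = Γ^k_{ji}):
Γ^r_{r r} = 2*r/(1 - r^2)
Γ^r_{θ θ} = (r^3 + r)/(r^2 - 1)
Γ^θ_{r θ} = (-r^2 - 1)/(r^3 - r)
Ricci tensor (R_{ij} = R^k_{ikj}): R_{rr} = -4/(r^2 - 1)^2, R_{rθ} = 0, R_{θθ} = -4*r^2/(r^2 - 1)^2
Inverse metric: g^{rr} = (1 - r^2)^2/4, g^{θθ} = (1 - r^2)^2/(4*r^2)
R = g^{ij} R_{ij} = ((1 - r^2)^2/4)(-4/(r^2 - 1)^2) + ((1 - r^2)^2/(4*r^2))(-4*r^2/(r^2 - 1)^2) = -2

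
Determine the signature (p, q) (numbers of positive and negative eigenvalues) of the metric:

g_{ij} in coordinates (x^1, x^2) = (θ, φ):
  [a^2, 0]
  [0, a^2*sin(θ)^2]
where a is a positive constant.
The metric is diagonal, so its eigenvalues are the diagonal entries: a^2, a^2*sin(θ)^2 (at a generic point, where coordinate-dependent entries are positive).
2 positive, 0 negative.
(2, 0) - Riemannian (positive definite)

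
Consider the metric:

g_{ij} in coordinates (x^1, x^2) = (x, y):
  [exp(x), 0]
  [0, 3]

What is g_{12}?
With x^1 = x, x^2 = y, g_{12} = g_{xy} is the row-1, column-2 entry of the matrix.
g_{12} = 0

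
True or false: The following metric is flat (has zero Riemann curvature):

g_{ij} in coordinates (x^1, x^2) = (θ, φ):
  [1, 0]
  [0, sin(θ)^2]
Non-zero Christoffel symbols:
Γ^θ_{φ φ} = -sin(2*θ)/2
Γ^φ_{θ φ} = 1/tan(θ)
Ricci tensor: R_{θθ} = 1, R_{θφ} = 0, R_{φφ} = sin(θ)^2
The Ricci tensor is non-zero, so the Riemann tensor is non-zero: not flat.
False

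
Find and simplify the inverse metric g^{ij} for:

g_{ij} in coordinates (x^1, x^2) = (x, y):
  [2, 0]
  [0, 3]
The metric is diagonal, so g^{ij} is diagonal with entries 1/g_{ii}: diag(1/2, 1/3).
g^{ij}:
  [1/2, 0]
  [0, 1/3]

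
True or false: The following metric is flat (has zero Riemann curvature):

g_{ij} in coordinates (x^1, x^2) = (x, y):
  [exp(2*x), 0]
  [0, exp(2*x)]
Non-zero Christoffel symbols:
Γ^x_{x x} = 1
Γ^x_{y y} = -1
Γ^y_{x y} = 1
Ricci tensor: R_{xx} = 0, R_{xy} = 0, R_{yy} = 0
All R_{ij} vanish; in 2 dimensions the Riemann tensor is fully determined by the Ricci tensor, so R^i_{jkl} = 0: the metric is flat (curvilinear coordinates on flat space).
True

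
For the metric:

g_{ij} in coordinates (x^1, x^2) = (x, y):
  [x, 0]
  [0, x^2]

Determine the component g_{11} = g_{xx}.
With x^1 = x, x^2 = y, g_{11} = g_{xx} is the row-1, column-1 entry of the matrix.
g_{11} = x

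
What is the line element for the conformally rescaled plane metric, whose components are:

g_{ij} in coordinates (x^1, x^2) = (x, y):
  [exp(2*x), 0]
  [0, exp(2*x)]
ds^2 = g_{ij} dx^i dx^j; only the non-zero components contribute.
ds^2 = exp(2*x) dx^2 + exp(2*x) dy^2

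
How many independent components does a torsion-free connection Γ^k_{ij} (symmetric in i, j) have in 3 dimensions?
Γ^k_{ij} has n choices for the upper index and n(n+1)/2 independent symmetric lower index pairs.
Total = 3 × 3×4/2 = 3 × 6 = 18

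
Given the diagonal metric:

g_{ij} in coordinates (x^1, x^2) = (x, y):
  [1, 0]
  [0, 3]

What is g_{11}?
With x^1 = x, x^2 = y, g_{11} = g_{xx} is the row-1, column-1 entry of the matrix.
g_{11} = 1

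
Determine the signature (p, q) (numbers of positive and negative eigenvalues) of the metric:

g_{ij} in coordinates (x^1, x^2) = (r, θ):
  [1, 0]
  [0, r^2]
The metric is diagonal, so its eigenvalues are the diagonal entries: 1, r^2 (at a generic point, where coordinate-dependent entries are positive).
2 positive, 0 negative.
(2, 0) - Riemannian (positive definite)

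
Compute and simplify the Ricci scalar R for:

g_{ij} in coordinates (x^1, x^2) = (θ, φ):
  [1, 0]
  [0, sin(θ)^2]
Non-zero Christoffel symbols (Γ^k_{ij} = Γ^k_{ji}):
Γ^θ_{φ φ} = -sin(2*θ)/2
Γ^φ_{θ φ} = 1/tan(θ)
Ricci tensor (R_{ij} = R^k_{ikj}): R_{θθ} = 1, R_{θφ} = 0, R_{φφ} = sin(θ)^2
Inverse metric: g^{θθ} = 1, g^{φφ} = 1/sin(θ)^2
R = g^{ij} R_{ij} = (1)(1) + (1/sin(θ)^2)(sin(θ)^2) = 2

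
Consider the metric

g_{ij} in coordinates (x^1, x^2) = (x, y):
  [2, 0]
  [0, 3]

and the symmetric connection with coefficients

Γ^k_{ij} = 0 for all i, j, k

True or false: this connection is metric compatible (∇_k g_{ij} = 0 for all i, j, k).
Using ∇_k g_{ij} = ∂_k g_{ij} - Γ^m_{ki} g_{mj} - Γ^m_{kj} g_{im}:
e.g. ∇_x g_{yy} = (0) - (0) - (0) = 0
Every component ∇_k g_{ij} vanishes: the connection is metric compatible.
True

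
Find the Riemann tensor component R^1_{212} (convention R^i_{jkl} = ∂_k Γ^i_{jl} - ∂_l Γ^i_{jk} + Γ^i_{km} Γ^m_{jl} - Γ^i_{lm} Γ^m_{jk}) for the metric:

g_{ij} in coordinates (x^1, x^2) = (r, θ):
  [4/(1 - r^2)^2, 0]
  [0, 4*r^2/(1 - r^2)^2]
Non-zero Christoffel symbols (Γ^k_{ij} = Γ^k_{ji}):
Γ^r_{r r} = 2*r/(1 - r^2)
Γ^r_{θ θ} = (r^3 + r)/(r^2 - 1)
Γ^θ_{r θ} = (-r^2 - 1)/(r^3 - r)
R^r_{θ r θ} = ∂_r Γ^r_{θ θ} - ∂_θ Γ^r_{θ r} + Γ^r_{r m} Γ^m_{θ θ} - Γ^r_{θ m} Γ^m_{θ r}
  = ((r^4 - 4*r^2 - 1)/(r^2 - 1)^2) - (0) + (-2*r^2*(r^2 + 1)/(r^2 - 1)^2) - (-(r^2 + 1)^2/(r^2 - 1)^2) = -4*r^2/(r^2 - 1)^2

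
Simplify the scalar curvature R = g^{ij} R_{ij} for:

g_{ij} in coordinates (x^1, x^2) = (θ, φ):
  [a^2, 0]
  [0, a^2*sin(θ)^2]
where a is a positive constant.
Non-zero Christoffel symbols (Γ^k_{ij} = Γ^k_{ji}):
Γ^θ_{φ φ} = -sin(2*θ)/2
Γ^φ_{θ φ} = 1/tan(θ)
Ricci tensor (R_{ij} = R^k_{ikj}): R_{θθ} = 1, R_{θφ} = 0, R_{φφ} = sin(θ)^2
Inverse metric: g^{θθ} = 1/a^2, g^{φφ} = 1/(a^2*sin(θ)^2)
R = g^{ij} R_{ij} = (1/a^2)(1) + (1/(a^2*sin(θ)^2))(sin(θ)^2) = 2/a^2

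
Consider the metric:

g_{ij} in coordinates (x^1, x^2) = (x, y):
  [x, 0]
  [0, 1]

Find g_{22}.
With x^1 = x, x^2 = y, g_{22} = g_{yy} is the row-2, column-2 entry of the matrix.
g_{22} = 1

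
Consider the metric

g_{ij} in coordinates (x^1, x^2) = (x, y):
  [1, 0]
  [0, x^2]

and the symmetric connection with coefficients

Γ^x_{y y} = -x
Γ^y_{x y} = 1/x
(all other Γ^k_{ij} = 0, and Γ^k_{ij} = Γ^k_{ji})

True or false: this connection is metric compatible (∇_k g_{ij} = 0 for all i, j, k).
Using ∇_k g_{ij} = ∂_k g_{ij} - Γ^m_{ki} g_{mj} - Γ^m_{kj} g_{im}:
e.g. ∇_x g_{yy} = (2*x) - (x) - (x) = 0
Every component ∇_k g_{ij} vanishes: the connection is metric compatible.
True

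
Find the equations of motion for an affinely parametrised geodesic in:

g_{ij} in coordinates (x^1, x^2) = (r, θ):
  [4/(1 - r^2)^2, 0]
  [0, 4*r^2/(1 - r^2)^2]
Geodesic equation: d^2x^k/dλ^2 + Γ^k_{ij} (dx^i/dλ)(dx^j/dλ) = 0.
Non-zero Christoffel symbols:
Γ^r_{r r} = 2*r/(1 - r^2)
Γ^r_{θ θ} = (r^3 + r)/(r^2 - 1)
Γ^θ_{r θ} = (-r^2 - 1)/(r^3 - r)
Substituting (the symmetric pair Γ^k_{ij}, Γ^k_{ji} combines into a factor 2):
d^2r/dλ^2 + (2*r/(1 - r^2)) (dr/dλ)^2 + ((r^3 + r)/(r^2 - 1)) (dθ/dλ)^2 = 0
d^2θ/dλ^2 + ((-2*r^2 - 2)/(r^3 - r)) (dr/dλ)(dθ/dλ) = 0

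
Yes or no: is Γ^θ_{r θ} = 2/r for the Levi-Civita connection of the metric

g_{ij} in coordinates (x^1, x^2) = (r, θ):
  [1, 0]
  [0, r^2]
Γ^θ_{r θ} = (1/2) g^{θθ} (∂_r g_{θθ} + ∂_θ g_{θr} - ∂_θ g_{rθ}) = (1/2)(1/r^2)((2*r) + (0) - (0)) = 1/r
This differs from the proposed value 2/r.
No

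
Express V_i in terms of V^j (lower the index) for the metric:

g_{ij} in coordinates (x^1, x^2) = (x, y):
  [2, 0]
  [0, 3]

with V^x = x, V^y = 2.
V_i = g_{ij} V^j:
V_x = (2)(x) + (0)(2) = 2*x
V_y = (0)(x) + (3)(2) = 6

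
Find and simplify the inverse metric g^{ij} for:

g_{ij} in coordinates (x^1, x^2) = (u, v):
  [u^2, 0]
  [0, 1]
The metric is diagonal, so g^{ij} is diagonal with entries 1/g_{ii}: diag(1/(u^2), 1).
g^{ij}:
  [1/u^2, 0]
  [0, 1]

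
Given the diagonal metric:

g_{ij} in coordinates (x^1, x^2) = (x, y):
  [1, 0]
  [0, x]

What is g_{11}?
With x^1 = x, x^2 = y, g_{11} = g_{xx} is the row-1, column-1 entry of the matrix.
g_{11} = 1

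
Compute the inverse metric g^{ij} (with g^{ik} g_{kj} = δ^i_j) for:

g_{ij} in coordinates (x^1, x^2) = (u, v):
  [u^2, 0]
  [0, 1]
The metric is diagonal, so g^{ij} is diagonal with entries 1/g_{ii}: diag(1/(u^2), 1).
g^{ij}:
  [1/u^2, 0]
  [0, 1]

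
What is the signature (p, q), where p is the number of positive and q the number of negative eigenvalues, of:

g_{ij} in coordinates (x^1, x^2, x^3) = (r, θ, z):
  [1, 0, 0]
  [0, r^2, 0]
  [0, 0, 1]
The metric is diagonal, so its eigenvalues are the diagonal entries: 1, r^2, 1 (at a generic point, where coordinate-dependent entries are positive).
3 positive, 0 negative.
(3, 0) - Riemannian (positive definite)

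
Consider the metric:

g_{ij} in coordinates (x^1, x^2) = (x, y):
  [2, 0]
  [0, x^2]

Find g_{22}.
With x^1 = x, x^2 = y, g_{22} = g_{yy} is the row-2, column-2 entry of the matrix.
g_{22} = x^2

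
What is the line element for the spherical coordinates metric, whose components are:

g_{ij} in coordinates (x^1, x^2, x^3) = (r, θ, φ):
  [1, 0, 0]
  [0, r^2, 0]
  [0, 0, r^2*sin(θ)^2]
ds^2 = g_{ij} dx^i dx^j; only the non-zero components contribute.
ds^2 = dr^2 + r^2 dθ^2 + r^2*sin(θ)^2 dφ^2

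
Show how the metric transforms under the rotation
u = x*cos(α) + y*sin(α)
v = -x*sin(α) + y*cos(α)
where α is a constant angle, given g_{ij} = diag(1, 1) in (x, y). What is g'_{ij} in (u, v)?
Invert the transformation: x = u*cos(α) - v*sin(α), y = u*sin(α) + v*cos(α)
g'_{ij} = (∂x^k/∂x'^i)(∂x^l/∂x'^j) g_{kl}; with g_{kl} = δ_{kl} this is Σ_k (∂x^k/∂x'^i)(∂x^k/∂x'^j).
Jacobian: ∂x/∂u = cos(α), ∂x/∂v = -sin(α), ∂y/∂u = sin(α), ∂y/∂v = cos(α)
g'_{uu} = (cos(α))(cos(α)) + (sin(α))(sin(α)) = 1
g'_{uv} = (cos(α))(-sin(α)) + (sin(α))(cos(α)) = 0
g'_{vv} = (-sin(α))(-sin(α)) + (cos(α))(cos(α)) = 1
g'_{ij} = diag(1, 1)
The Euclidean metric is invariant under rotations.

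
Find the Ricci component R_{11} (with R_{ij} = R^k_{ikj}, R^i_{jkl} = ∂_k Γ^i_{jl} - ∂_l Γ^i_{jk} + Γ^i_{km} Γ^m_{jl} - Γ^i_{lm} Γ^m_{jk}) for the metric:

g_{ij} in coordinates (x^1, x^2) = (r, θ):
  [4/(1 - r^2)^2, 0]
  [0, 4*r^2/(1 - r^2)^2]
Non-zero Christoffel symbols (Γ^k_{ij} = Γ^k_{ji}):
Γ^r_{r r} = 2*r/(1 - r^2)
Γ^r_{θ θ} = (r^3 + r)/(r^2 - 1)
Γ^θ_{r θ} = (-r^2 - 1)/(r^3 - r)
R^r_{r r r} = 0 (a repeated index in an antisymmetric pair)
R^θ_{r θ r} = ∂_θ Γ^θ_{r r} - ∂_r Γ^θ_{r θ} + Γ^θ_{θ m} Γ^m_{r r} - Γ^θ_{r m} Γ^m_{r θ}
  = (0) - ((r^4 + 4*r^2 - 1)/(r^3 - r)^2) + (2*(r^2 + 1)/(r^2 - 1)^2) - ((r^2 + 1)^2/(r^3 - r)^2) = -4/(r^2 - 1)^2
R_{rr} = R^r_{r r r} + R^θ_{r θ r} = (0) + (-4/(r^2 - 1)^2) = -4/(r^2 - 1)^2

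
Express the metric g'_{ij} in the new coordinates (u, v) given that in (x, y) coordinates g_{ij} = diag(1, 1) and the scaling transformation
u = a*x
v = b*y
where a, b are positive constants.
Invert the transformation: x = u/a, y = v/b
g'_{ij} = (∂x^k/∂x'^i)(∂x^l/∂x'^j) g_{kl}; with g_{kl} = δ_{kl} this is Σ_k (∂x^k/∂x'^i)(∂x^k/∂x'^j).
Jacobian: ∂x/∂u = 1/a, ∂x/∂v = 0, ∂y/∂u = 0, ∂y/∂v = 1/b
g'_{uu} = (1/a)(1/a) + (0)(0) = 1/a^2
g'_{uv} = (1/a)(0) + (0)(1/b) = 0
g'_{vv} = (0)(0) + (1/b)(1/b) = 1/b^2
g'_{ij} = diag(1/a^2, 1/b^2)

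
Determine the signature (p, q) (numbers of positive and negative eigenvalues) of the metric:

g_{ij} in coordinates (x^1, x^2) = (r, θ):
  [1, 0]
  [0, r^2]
The metric is diagonal, so its eigenvalues are the diagonal entries: 1, r^2 (at a generic point, where coordinate-dependent entries are positive).
2 positive, 0 negative.
(2, 0) - Riemannian (positive definite)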